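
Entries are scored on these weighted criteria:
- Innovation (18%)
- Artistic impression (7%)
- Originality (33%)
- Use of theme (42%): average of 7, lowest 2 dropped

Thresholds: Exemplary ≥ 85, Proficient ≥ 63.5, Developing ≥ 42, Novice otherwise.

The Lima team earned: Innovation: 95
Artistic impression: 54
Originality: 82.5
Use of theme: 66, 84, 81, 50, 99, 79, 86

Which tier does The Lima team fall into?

Use of theme: drop 50, 66 → average of remaining 5 = 429/5 = 85.8
Weighted total:
  Innovation 95 × 0.18 = 17.1
  Artistic impression 54 × 0.07 = 3.78
  Originality 82.5 × 0.33 = 27.225
  Use of theme 85.8 × 0.42 = 36.036
Sum = 84.141
84.141 is ≥ 63.5 and < 85 → Proficient

Proficient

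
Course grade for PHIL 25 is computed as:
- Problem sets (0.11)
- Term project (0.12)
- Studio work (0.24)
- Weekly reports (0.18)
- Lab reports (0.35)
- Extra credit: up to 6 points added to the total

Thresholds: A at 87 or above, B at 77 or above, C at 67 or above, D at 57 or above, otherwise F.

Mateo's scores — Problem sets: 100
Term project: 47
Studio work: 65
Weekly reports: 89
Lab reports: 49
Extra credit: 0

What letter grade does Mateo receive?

Weighted total:
  Problem sets 100 × 0.11 = 11
  Term project 47 × 0.12 = 5.64
  Studio work 65 × 0.24 = 15.6
  Weekly reports 89 × 0.18 = 16.02
  Lab reports 49 × 0.35 = 17.15
Sum = 65.41
Extra credit: 65.41 + 0 = 65.41
65.41 is ≥ 57 and < 67 → D

D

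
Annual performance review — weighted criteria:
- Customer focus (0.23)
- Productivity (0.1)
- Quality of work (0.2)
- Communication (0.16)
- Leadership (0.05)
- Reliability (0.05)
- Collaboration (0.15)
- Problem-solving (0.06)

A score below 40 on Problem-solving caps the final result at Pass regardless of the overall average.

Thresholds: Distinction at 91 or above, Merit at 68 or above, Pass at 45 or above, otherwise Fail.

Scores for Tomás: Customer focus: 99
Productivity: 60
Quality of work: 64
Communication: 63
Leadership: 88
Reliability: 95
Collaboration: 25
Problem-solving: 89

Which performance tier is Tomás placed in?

Problem-solving score 89 ≥ 40: minimum met.
Weighted total:
  Customer focus 99 × 0.23 = 22.77
  Productivity 60 × 0.1 = 6
  Quality of work 64 × 0.2 = 12.8
  Communication 63 × 0.16 = 10.08
  Leadership 88 × 0.05 = 4.4
  Reliability 95 × 0.05 = 4.75
  Collaboration 25 × 0.15 = 3.75
  Problem-solving 89 × 0.06 = 5.34
Sum = 69.89
69.89 is ≥ 68 and < 91 → Merit

Merit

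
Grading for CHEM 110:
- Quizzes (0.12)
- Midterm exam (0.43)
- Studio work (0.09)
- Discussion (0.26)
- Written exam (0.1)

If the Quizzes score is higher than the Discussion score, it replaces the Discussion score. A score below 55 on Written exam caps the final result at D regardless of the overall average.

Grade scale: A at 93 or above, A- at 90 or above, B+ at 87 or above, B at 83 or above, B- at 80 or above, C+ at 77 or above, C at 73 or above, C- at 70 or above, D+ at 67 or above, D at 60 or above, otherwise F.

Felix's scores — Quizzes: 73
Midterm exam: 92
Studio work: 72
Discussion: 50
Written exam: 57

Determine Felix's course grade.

C+

Quizzes (73) > Discussion (50), so Discussion counts as 73.
Written exam score 57 ≥ 55: minimum met.
Weighted total:
  Quizzes 73 × 0.12 = 8.76
  Midterm exam 92 × 0.43 = 39.56
  Studio work 72 × 0.09 = 6.48
  Discussion 73 × 0.26 = 18.98
  Written exam 57 × 0.1 = 5.7
Sum = 79.48
79.48 is ≥ 77 and < 80 → C+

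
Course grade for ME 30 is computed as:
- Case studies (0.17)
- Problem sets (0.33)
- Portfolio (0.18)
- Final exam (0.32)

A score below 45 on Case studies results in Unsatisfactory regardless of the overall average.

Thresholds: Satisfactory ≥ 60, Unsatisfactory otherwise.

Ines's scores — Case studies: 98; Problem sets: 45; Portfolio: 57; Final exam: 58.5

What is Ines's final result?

Case studies score 98 ≥ 45: minimum met.
Weighted total:
  Case studies 98 × 0.17 = 16.66
  Problem sets 45 × 0.33 = 14.85
  Portfolio 57 × 0.18 = 10.26
  Final exam 58.5 × 0.32 = 18.72
Sum = 60.49
60.49 ≥ 60 → Satisfactory

Satisfactory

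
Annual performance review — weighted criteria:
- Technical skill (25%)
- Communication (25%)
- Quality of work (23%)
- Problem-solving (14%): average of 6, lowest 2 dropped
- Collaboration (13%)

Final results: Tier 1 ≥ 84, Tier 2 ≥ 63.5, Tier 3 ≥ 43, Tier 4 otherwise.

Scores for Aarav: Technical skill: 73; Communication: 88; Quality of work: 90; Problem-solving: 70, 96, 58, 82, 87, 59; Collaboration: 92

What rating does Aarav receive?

Tier 1

Problem-solving: drop 58, 59 → average of remaining 4 = 335/4 = 83.75
Weighted total:
  Technical skill 73 × 0.25 = 18.25
  Communication 88 × 0.25 = 22
  Quality of work 90 × 0.23 = 20.7
  Problem-solving 83.75 × 0.14 = 11.725
  Collaboration 92 × 0.13 = 11.96
Sum = 84.635
84.635 ≥ 84 → Tier 1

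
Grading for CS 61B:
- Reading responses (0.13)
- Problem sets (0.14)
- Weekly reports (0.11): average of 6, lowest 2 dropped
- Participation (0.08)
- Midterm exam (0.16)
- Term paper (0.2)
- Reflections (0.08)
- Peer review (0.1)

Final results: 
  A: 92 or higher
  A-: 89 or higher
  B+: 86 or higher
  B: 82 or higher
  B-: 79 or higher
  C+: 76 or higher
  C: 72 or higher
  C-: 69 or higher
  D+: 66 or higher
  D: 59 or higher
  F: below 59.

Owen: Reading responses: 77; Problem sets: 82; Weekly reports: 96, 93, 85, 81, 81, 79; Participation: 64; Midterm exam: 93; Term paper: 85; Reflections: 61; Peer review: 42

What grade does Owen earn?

Weekly reports: drop 79, 81 → average of remaining 4 = 355/4 = 88.75
Weighted total:
  Reading responses 77 × 0.13 = 10.01
  Problem sets 82 × 0.14 = 11.48
  Weekly reports 88.75 × 0.11 = 9.7625
  Participation 64 × 0.08 = 5.12
  Midterm exam 93 × 0.16 = 14.88
  Term paper 85 × 0.2 = 17
  Reflections 61 × 0.08 = 4.88
  Peer review 42 × 0.1 = 4.2
Sum = 77.3325
77.3325 is ≥ 76 and < 79 → C+

C+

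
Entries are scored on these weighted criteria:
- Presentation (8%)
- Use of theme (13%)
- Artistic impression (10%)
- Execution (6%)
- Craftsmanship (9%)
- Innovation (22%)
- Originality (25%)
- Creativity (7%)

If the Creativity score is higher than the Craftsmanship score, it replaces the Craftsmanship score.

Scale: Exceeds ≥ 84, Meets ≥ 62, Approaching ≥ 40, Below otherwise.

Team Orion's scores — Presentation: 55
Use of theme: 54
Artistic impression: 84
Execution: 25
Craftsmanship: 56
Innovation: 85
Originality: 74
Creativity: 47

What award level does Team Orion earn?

Creativity (47) ≤ Craftsmanship (56), so Craftsmanship stays at 56.
Weighted total:
  Presentation 55 × 0.08 = 4.4
  Use of theme 54 × 0.13 = 7.02
  Artistic impression 84 × 0.1 = 8.4
  Execution 25 × 0.06 = 1.5
  Craftsmanship 56 × 0.09 = 5.04
  Innovation 85 × 0.22 = 18.7
  Originality 74 × 0.25 = 18.5
  Creativity 47 × 0.07 = 3.29
Sum = 66.85
66.85 is ≥ 62 and < 84 → Meets

Meets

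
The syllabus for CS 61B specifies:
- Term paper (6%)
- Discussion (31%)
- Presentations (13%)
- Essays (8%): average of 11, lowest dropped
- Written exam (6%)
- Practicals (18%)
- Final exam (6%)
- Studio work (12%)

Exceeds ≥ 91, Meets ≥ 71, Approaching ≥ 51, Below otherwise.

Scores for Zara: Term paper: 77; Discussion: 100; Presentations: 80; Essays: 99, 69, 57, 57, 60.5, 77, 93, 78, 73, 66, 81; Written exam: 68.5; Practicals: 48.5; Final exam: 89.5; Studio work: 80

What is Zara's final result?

Meets

Essays: drop 57 → average of remaining 10 = 753.5/10 = 75.35
Weighted total:
  Term paper 77 × 0.06 = 4.62
  Discussion 100 × 0.31 = 31
  Presentations 80 × 0.13 = 10.4
  Essays 75.35 × 0.08 = 6.028
  Written exam 68.5 × 0.06 = 4.11
  Practicals 48.5 × 0.18 = 8.73
  Final exam 89.5 × 0.06 = 5.37
  Studio work 80 × 0.12 = 9.6
Sum = 79.858
79.858 is ≥ 71 and < 91 → Meets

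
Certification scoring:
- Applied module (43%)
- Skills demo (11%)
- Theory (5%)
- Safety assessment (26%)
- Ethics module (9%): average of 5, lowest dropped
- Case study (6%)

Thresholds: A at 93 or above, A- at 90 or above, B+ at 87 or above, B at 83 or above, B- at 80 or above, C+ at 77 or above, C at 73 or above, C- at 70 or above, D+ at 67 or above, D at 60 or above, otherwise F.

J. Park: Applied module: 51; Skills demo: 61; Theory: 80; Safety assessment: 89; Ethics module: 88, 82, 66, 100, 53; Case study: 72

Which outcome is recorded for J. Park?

D+

Ethics module: drop 53 → average of remaining 4 = 336/4 = 84
Weighted total:
  Applied module 51 × 0.43 = 21.93
  Skills demo 61 × 0.11 = 6.71
  Theory 80 × 0.05 = 4
  Safety assessment 89 × 0.26 = 23.14
  Ethics module 84 × 0.09 = 7.56
  Case study 72 × 0.06 = 4.32
Sum = 67.66
67.66 is ≥ 67 and < 70 → D+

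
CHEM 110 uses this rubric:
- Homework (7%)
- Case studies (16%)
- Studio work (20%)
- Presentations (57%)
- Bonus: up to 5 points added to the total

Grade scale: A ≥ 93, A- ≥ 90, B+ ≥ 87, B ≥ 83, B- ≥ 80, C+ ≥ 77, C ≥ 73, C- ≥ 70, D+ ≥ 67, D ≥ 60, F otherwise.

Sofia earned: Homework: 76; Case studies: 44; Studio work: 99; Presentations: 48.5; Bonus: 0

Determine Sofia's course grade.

F

Weighted total:
  Homework 76 × 0.07 = 5.32
  Case studies 44 × 0.16 = 7.04
  Studio work 99 × 0.2 = 19.8
  Presentations 48.5 × 0.57 = 27.645
Sum = 59.805
Bonus: 59.805 + 0 = 59.805
59.805 < 60 → F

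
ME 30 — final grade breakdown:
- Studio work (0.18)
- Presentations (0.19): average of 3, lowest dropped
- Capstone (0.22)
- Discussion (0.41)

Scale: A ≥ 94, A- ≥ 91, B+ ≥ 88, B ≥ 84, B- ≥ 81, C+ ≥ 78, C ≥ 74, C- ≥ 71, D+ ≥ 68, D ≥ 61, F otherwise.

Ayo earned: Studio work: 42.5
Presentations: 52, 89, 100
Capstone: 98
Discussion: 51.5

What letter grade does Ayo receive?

Presentations: drop 52 → average of remaining 2 = 189/2 = 94.5
Weighted total:
  Studio work 42.5 × 0.18 = 7.65
  Presentations 94.5 × 0.19 = 17.955
  Capstone 98 × 0.22 = 21.56
  Discussion 51.5 × 0.41 = 21.115
Sum = 68.28
68.28 is ≥ 68 and < 71 → D+

D+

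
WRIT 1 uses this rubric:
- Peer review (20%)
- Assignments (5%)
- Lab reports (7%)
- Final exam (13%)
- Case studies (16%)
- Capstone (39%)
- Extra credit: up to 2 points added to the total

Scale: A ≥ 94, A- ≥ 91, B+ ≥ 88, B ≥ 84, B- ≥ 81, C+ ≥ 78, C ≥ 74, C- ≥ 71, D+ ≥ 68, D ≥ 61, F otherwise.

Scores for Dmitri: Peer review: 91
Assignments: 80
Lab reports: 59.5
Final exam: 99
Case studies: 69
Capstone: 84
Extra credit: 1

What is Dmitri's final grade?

Weighted total:
  Peer review 91 × 0.2 = 18.2
  Assignments 80 × 0.05 = 4
  Lab reports 59.5 × 0.07 = 4.165
  Final exam 99 × 0.13 = 12.87
  Case studies 69 × 0.16 = 11.04
  Capstone 84 × 0.39 = 32.76
Sum = 83.035
Extra credit: 83.035 + 1 = 84.035
84.035 is ≥ 84 and < 88 → B

B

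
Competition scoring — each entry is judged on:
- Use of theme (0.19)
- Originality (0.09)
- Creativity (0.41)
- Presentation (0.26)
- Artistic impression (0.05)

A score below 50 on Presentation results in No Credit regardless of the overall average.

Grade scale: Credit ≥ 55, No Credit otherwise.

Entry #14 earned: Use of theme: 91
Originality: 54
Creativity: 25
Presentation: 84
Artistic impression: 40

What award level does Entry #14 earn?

Credit

Presentation score 84 ≥ 50: minimum met.
Weighted total:
  Use of theme 91 × 0.19 = 17.29
  Originality 54 × 0.09 = 4.86
  Creativity 25 × 0.41 = 10.25
  Presentation 84 × 0.26 = 21.84
  Artistic impression 40 × 0.05 = 2
Sum = 56.24
56.24 ≥ 55 → Credit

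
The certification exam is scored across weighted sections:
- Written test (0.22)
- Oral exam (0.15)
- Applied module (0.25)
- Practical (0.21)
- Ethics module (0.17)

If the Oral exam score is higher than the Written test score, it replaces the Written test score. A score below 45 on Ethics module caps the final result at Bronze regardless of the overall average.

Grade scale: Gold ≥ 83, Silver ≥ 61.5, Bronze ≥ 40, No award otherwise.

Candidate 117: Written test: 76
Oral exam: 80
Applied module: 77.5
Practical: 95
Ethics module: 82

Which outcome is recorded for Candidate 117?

Oral exam (80) > Written test (76), so Written test counts as 80.
Ethics module score 82 ≥ 45: minimum met.
Weighted total:
  Written test 80 × 0.22 = 17.6
  Oral exam 80 × 0.15 = 12
  Applied module 77.5 × 0.25 = 19.375
  Practical 95 × 0.21 = 19.95
  Ethics module 82 × 0.17 = 13.94
Sum = 82.865
82.865 is ≥ 61.5 and < 83 → Silver

Silver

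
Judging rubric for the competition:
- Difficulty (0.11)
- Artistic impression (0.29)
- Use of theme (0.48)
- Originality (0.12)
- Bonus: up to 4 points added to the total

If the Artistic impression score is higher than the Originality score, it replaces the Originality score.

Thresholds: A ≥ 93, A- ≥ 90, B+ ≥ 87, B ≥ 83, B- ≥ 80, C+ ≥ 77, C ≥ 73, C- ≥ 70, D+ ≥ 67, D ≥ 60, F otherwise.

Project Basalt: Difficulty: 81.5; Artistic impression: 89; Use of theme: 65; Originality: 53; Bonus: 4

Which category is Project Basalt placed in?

B-

Artistic impression (89) > Originality (53), so Originality counts as 89.
Weighted total:
  Difficulty 81.5 × 0.11 = 8.965
  Artistic impression 89 × 0.29 = 25.81
  Use of theme 65 × 0.48 = 31.2
  Originality 89 × 0.12 = 10.68
Sum = 76.655
Bonus: 76.655 + 4 = 80.655
80.655 is ≥ 80 and < 83 → B-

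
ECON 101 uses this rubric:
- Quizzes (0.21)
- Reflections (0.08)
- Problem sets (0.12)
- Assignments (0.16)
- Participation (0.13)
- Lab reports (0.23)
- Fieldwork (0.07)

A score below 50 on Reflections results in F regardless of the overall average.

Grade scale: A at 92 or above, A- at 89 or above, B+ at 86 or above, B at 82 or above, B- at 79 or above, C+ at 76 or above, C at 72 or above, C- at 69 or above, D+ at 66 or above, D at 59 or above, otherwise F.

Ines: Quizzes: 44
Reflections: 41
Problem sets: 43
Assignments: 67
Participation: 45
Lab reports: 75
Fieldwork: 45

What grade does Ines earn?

Reflections score 41 < 50: minimum not met.
Weighted total:
  Quizzes 44 × 0.21 = 9.24
  Reflections 41 × 0.08 = 3.28
  Problem sets 43 × 0.12 = 5.16
  Assignments 67 × 0.16 = 10.72
  Participation 45 × 0.13 = 5.85
  Lab reports 75 × 0.23 = 17.25
  Fieldwork 45 × 0.07 = 3.15
Sum = 54.65
Because the Reflections minimum was not met, the result is F.

F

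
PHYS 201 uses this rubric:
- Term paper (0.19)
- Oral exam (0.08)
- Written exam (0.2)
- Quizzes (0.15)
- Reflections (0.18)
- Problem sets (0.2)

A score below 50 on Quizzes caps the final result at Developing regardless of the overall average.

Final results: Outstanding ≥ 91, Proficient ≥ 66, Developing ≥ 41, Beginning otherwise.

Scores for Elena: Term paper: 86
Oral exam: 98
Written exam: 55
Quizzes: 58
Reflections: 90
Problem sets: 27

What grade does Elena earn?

Developing

Quizzes score 58 ≥ 50: minimum met.
Weighted total:
  Term paper 86 × 0.19 = 16.34
  Oral exam 98 × 0.08 = 7.84
  Written exam 55 × 0.2 = 11
  Quizzes 58 × 0.15 = 8.7
  Reflections 90 × 0.18 = 16.2
  Problem sets 27 × 0.2 = 5.4
Sum = 65.48
65.48 is ≥ 41 and < 66 → Developing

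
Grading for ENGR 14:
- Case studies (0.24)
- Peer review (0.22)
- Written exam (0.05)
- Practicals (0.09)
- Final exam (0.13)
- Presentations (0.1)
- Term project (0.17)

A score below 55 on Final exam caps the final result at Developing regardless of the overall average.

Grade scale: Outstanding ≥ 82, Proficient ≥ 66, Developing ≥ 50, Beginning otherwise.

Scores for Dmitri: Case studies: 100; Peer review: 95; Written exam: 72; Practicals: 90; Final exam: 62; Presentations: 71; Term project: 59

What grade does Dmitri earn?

Proficient

Final exam score 62 ≥ 55: minimum met.
Weighted total:
  Case studies 100 × 0.24 = 24
  Peer review 95 × 0.22 = 20.9
  Written exam 72 × 0.05 = 3.6
  Practicals 90 × 0.09 = 8.1
  Final exam 62 × 0.13 = 8.06
  Presentations 71 × 0.1 = 7.1
  Term project 59 × 0.17 = 10.03
Sum = 81.79
81.79 is ≥ 66 and < 82 → Proficient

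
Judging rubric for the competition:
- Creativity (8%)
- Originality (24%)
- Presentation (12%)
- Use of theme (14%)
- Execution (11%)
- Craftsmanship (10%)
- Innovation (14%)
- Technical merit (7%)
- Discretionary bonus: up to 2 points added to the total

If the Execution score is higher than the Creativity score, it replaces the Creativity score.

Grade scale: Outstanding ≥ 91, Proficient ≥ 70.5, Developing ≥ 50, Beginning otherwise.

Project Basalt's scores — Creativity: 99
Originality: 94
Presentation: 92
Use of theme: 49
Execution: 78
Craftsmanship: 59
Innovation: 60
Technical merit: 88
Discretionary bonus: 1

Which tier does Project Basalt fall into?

Execution (78) ≤ Creativity (99), so Creativity stays at 99.
Weighted total:
  Creativity 99 × 0.08 = 7.92
  Originality 94 × 0.24 = 22.56
  Presentation 92 × 0.12 = 11.04
  Use of theme 49 × 0.14 = 6.86
  Execution 78 × 0.11 = 8.58
  Craftsmanship 59 × 0.1 = 5.9
  Innovation 60 × 0.14 = 8.4
  Technical merit 88 × 0.07 = 6.16
Sum = 77.42
Discretionary bonus: 77.42 + 1 = 78.42
78.42 is ≥ 70.5 and < 91 → Proficient

Proficient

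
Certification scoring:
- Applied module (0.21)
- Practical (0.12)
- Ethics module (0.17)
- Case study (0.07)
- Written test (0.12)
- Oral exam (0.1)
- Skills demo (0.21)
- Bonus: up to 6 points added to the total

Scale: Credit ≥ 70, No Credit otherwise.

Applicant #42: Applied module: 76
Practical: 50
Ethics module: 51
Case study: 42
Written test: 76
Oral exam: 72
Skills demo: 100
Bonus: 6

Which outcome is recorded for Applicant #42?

Credit

Weighted total:
  Applied module 76 × 0.21 = 15.96
  Practical 50 × 0.12 = 6
  Ethics module 51 × 0.17 = 8.67
  Case study 42 × 0.07 = 2.94
  Written test 76 × 0.12 = 9.12
  Oral exam 72 × 0.1 = 7.2
  Skills demo 100 × 0.21 = 21
Sum = 70.89
Bonus: 70.89 + 6 = 76.89
76.89 ≥ 70 → Credit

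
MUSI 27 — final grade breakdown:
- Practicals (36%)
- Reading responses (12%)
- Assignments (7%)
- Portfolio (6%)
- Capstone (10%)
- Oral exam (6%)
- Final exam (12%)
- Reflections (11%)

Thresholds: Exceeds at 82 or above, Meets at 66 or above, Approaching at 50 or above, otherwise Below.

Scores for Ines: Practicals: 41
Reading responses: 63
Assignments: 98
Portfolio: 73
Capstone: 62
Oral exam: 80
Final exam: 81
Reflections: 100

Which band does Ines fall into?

Approaching

Weighted total:
  Practicals 41 × 0.36 = 14.76
  Reading responses 63 × 0.12 = 7.56
  Assignments 98 × 0.07 = 6.86
  Portfolio 73 × 0.06 = 4.38
  Capstone 62 × 0.1 = 6.2
  Oral exam 80 × 0.06 = 4.8
  Final exam 81 × 0.12 = 9.72
  Reflections 100 × 0.11 = 11
Sum = 65.28
65.28 is ≥ 50 and < 66 → Approaching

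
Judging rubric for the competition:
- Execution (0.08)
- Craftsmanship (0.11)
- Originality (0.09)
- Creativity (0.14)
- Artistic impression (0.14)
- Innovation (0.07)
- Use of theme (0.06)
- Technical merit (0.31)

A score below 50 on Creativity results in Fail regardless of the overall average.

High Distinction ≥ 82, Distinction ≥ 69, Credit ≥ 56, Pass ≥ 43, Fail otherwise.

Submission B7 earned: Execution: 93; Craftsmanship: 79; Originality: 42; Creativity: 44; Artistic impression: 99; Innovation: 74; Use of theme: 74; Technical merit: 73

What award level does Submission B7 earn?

Fail

Creativity score 44 < 50: minimum not met.
Weighted total:
  Execution 93 × 0.08 = 7.44
  Craftsmanship 79 × 0.11 = 8.69
  Originality 42 × 0.09 = 3.78
  Creativity 44 × 0.14 = 6.16
  Artistic impression 99 × 0.14 = 13.86
  Innovation 74 × 0.07 = 5.18
  Use of theme 74 × 0.06 = 4.44
  Technical merit 73 × 0.31 = 22.63
Sum = 72.18
Because the Creativity minimum was not met, the result is Fail.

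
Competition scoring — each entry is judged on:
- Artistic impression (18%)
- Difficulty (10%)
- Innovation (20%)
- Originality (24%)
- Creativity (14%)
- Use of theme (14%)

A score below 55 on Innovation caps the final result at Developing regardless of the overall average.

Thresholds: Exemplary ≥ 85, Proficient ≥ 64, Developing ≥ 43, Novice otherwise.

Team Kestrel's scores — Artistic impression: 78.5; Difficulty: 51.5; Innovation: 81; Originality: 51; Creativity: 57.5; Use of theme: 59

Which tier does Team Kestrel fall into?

Innovation score 81 ≥ 55: minimum met.
Weighted total:
  Artistic impression 78.5 × 0.18 = 14.13
  Difficulty 51.5 × 0.1 = 5.15
  Innovation 81 × 0.2 = 16.2
  Originality 51 × 0.24 = 12.24
  Creativity 57.5 × 0.14 = 8.05
  Use of theme 59 × 0.14 = 8.26
Sum = 64.03
64.03 is ≥ 64 and < 85 → Proficient

Proficient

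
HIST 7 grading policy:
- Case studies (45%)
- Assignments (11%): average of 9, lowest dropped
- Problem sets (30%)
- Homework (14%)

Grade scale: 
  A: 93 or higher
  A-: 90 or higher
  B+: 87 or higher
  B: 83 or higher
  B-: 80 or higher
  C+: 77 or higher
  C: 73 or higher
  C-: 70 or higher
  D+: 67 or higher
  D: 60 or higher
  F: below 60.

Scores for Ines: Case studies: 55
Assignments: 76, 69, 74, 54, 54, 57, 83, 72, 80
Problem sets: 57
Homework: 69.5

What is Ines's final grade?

F

Assignments: drop 54 → average of remaining 8 = 565/8 = 70.625
Weighted total:
  Case studies 55 × 0.45 = 24.75
  Assignments 70.625 × 0.11 = 7.76875
  Problem sets 57 × 0.3 = 17.1
  Homework 69.5 × 0.14 = 9.73
Sum = 59.34875
59.34875 < 60 → F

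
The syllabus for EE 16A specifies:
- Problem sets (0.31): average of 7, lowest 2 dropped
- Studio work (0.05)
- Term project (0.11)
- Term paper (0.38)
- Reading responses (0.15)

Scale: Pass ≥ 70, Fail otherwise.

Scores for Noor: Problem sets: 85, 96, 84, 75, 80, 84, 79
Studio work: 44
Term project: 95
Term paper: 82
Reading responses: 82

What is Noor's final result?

Pass

Problem sets: drop 75, 79 → average of remaining 5 = 429/5 = 85.8
Weighted total:
  Problem sets 85.8 × 0.31 = 26.598
  Studio work 44 × 0.05 = 2.2
  Term project 95 × 0.11 = 10.45
  Term paper 82 × 0.38 = 31.16
  Reading responses 82 × 0.15 = 12.3
Sum = 82.708
82.708 ≥ 70 → Pass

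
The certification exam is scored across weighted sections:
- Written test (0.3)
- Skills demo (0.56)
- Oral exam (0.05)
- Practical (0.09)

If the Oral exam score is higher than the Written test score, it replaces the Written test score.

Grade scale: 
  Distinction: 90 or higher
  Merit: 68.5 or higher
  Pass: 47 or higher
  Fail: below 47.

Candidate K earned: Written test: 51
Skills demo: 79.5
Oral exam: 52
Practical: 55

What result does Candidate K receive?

Pass

Oral exam (52) > Written test (51), so Written test counts as 52.
Weighted total:
  Written test 52 × 0.3 = 15.6
  Skills demo 79.5 × 0.56 = 44.52
  Oral exam 52 × 0.05 = 2.6
  Practical 55 × 0.09 = 4.95
Sum = 67.67
67.67 is ≥ 47 and < 68.5 → Pass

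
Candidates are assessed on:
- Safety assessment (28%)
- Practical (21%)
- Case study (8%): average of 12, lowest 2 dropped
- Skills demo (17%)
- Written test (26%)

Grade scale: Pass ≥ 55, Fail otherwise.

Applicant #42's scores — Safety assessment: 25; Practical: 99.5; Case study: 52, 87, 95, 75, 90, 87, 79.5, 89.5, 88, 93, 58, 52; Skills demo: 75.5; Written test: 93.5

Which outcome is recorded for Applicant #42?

Case study: drop 52, 52 → average of remaining 10 = 842/10 = 84.2
Weighted total:
  Safety assessment 25 × 0.28 = 7
  Practical 99.5 × 0.21 = 20.895
  Case study 84.2 × 0.08 = 6.736
  Skills demo 75.5 × 0.17 = 12.835
  Written test 93.5 × 0.26 = 24.31
Sum = 71.776
71.776 ≥ 55 → Pass

Pass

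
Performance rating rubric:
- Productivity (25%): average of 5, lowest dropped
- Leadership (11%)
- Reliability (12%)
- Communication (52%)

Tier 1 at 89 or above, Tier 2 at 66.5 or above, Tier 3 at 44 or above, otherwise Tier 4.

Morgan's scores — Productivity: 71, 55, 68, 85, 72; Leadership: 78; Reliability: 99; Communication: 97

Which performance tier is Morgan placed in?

Tier 1

Productivity: drop 55 → average of remaining 4 = 296/4 = 74
Weighted total:
  Productivity 74 × 0.25 = 18.5
  Leadership 78 × 0.11 = 8.58
  Reliability 99 × 0.12 = 11.88
  Communication 97 × 0.52 = 50.44
Sum = 89.4
89.4 ≥ 89 → Tier 1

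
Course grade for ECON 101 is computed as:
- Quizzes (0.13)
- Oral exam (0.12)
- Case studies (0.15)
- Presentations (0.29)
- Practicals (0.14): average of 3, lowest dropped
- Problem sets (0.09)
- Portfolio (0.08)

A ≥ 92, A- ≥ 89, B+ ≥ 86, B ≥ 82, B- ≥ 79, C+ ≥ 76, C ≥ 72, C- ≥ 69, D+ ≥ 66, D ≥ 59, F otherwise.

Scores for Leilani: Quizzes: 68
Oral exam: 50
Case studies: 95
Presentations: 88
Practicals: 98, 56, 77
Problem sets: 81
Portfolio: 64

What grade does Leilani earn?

Practicals: drop 56 → average of remaining 2 = 175/2 = 87.5
Weighted total:
  Quizzes 68 × 0.13 = 8.84
  Oral exam 50 × 0.12 = 6
  Case studies 95 × 0.15 = 14.25
  Presentations 88 × 0.29 = 25.52
  Practicals 87.5 × 0.14 = 12.25
  Problem sets 81 × 0.09 = 7.29
  Portfolio 64 × 0.08 = 5.12
Sum = 79.27
79.27 is ≥ 79 and < 82 → B-

B-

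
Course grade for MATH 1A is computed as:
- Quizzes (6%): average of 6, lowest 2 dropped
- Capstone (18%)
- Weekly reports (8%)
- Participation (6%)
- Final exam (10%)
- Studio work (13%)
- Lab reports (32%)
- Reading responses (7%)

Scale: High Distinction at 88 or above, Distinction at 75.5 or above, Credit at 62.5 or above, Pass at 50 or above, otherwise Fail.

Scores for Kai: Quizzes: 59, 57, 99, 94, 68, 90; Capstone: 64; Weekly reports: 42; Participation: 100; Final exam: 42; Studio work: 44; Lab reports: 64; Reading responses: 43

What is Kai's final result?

Pass

Quizzes: drop 57, 59 → average of remaining 4 = 351/4 = 87.75
Weighted total:
  Quizzes 87.75 × 0.06 = 5.265
  Capstone 64 × 0.18 = 11.52
  Weekly reports 42 × 0.08 = 3.36
  Participation 100 × 0.06 = 6
  Final exam 42 × 0.1 = 4.2
  Studio work 44 × 0.13 = 5.72
  Lab reports 64 × 0.32 = 20.48
  Reading responses 43 × 0.07 = 3.01
Sum = 59.555
59.555 is ≥ 50 and < 62.5 → Pass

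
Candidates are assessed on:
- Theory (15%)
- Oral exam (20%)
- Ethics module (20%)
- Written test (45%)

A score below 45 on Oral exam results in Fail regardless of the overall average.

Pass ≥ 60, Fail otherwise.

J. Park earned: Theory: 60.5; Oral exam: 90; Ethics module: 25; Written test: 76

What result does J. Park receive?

Oral exam score 90 ≥ 45: minimum met.
Weighted total:
  Theory 60.5 × 0.15 = 9.075
  Oral exam 90 × 0.2 = 18
  Ethics module 25 × 0.2 = 5
  Written test 76 × 0.45 = 34.2
Sum = 66.275
66.275 ≥ 60 → Pass

Pass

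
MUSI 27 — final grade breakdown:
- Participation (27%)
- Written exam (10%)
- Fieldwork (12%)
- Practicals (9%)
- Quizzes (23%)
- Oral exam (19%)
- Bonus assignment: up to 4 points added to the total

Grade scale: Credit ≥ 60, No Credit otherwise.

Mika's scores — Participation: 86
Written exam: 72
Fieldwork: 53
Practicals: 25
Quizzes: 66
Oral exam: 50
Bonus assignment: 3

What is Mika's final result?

Credit

Weighted total:
  Participation 86 × 0.27 = 23.22
  Written exam 72 × 0.1 = 7.2
  Fieldwork 53 × 0.12 = 6.36
  Practicals 25 × 0.09 = 2.25
  Quizzes 66 × 0.23 = 15.18
  Oral exam 50 × 0.19 = 9.5
Sum = 63.71
Bonus assignment: 63.71 + 3 = 66.71
66.71 ≥ 60 → Credit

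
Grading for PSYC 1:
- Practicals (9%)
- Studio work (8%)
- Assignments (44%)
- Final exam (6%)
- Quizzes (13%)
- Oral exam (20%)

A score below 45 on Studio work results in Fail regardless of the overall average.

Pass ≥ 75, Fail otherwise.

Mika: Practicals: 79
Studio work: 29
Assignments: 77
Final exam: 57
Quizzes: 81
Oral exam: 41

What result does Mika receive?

Studio work score 29 < 45: minimum not met.
Weighted total:
  Practicals 79 × 0.09 = 7.11
  Studio work 29 × 0.08 = 2.32
  Assignments 77 × 0.44 = 33.88
  Final exam 57 × 0.06 = 3.42
  Quizzes 81 × 0.13 = 10.53
  Oral exam 41 × 0.2 = 8.2
Sum = 65.46
Because the Studio work minimum was not met, the result is Fail.

Fail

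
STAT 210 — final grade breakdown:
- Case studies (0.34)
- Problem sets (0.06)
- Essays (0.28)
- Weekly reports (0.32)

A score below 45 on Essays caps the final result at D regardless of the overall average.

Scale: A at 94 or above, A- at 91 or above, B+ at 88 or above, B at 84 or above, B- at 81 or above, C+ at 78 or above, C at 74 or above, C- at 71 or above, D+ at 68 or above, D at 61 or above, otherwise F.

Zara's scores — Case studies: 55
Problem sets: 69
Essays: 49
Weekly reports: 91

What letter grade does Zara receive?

Essays score 49 ≥ 45: minimum met.
Weighted total:
  Case studies 55 × 0.34 = 18.7
  Problem sets 69 × 0.06 = 4.14
  Essays 49 × 0.28 = 13.72
  Weekly reports 91 × 0.32 = 29.12
Sum = 65.68
65.68 is ≥ 61 and < 68 → D

D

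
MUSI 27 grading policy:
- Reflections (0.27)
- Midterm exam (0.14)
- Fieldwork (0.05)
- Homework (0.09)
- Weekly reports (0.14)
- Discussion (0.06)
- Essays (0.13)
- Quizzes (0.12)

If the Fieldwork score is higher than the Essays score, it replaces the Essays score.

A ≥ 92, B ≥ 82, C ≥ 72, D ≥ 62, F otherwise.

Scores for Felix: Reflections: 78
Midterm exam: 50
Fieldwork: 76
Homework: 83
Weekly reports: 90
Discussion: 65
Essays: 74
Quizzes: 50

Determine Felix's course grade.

D

Fieldwork (76) > Essays (74), so Essays counts as 76.
Weighted total:
  Reflections 78 × 0.27 = 21.06
  Midterm exam 50 × 0.14 = 7
  Fieldwork 76 × 0.05 = 3.8
  Homework 83 × 0.09 = 7.47
  Weekly reports 90 × 0.14 = 12.6
  Discussion 65 × 0.06 = 3.9
  Essays 76 × 0.13 = 9.88
  Quizzes 50 × 0.12 = 6
Sum = 71.71
71.71 is ≥ 62 and < 72 → D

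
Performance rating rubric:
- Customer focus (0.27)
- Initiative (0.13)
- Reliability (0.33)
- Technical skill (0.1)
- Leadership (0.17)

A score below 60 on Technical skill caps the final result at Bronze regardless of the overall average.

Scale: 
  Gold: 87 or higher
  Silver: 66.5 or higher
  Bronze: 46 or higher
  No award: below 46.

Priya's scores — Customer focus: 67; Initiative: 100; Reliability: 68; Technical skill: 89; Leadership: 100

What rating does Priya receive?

Technical skill score 89 ≥ 60: minimum met.
Weighted total:
  Customer focus 67 × 0.27 = 18.09
  Initiative 100 × 0.13 = 13
  Reliability 68 × 0.33 = 22.44
  Technical skill 89 × 0.1 = 8.9
  Leadership 100 × 0.17 = 17
Sum = 79.43
79.43 is ≥ 66.5 and < 87 → Silver

Silver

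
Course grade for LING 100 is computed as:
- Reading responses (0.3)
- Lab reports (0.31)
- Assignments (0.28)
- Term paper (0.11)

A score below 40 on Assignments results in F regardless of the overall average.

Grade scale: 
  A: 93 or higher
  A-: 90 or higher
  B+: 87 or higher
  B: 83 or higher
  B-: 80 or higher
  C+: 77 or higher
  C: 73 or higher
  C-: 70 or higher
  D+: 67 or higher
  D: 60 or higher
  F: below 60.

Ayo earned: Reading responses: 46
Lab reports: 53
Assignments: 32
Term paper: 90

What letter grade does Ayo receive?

Assignments score 32 < 40: minimum not met.
Weighted total:
  Reading responses 46 × 0.3 = 13.8
  Lab reports 53 × 0.31 = 16.43
  Assignments 32 × 0.28 = 8.96
  Term paper 90 × 0.11 = 9.9
Sum = 49.09
Because the Assignments minimum was not met, the result is F.

F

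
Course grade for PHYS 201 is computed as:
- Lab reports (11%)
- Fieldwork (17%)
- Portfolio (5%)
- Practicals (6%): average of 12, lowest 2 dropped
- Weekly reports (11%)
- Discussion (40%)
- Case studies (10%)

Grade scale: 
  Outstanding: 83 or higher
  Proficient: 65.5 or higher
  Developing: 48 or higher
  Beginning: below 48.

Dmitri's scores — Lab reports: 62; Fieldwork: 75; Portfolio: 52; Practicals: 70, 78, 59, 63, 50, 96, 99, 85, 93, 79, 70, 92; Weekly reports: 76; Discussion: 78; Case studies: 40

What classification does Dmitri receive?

Practicals: drop 50, 59 → average of remaining 10 = 825/10 = 82.5
Weighted total:
  Lab reports 62 × 0.11 = 6.82
  Fieldwork 75 × 0.17 = 12.75
  Portfolio 52 × 0.05 = 2.6
  Practicals 82.5 × 0.06 = 4.95
  Weekly reports 76 × 0.11 = 8.36
  Discussion 78 × 0.4 = 31.2
  Case studies 40 × 0.1 = 4
Sum = 70.68
70.68 is ≥ 65.5 and < 83 → Proficient

Proficient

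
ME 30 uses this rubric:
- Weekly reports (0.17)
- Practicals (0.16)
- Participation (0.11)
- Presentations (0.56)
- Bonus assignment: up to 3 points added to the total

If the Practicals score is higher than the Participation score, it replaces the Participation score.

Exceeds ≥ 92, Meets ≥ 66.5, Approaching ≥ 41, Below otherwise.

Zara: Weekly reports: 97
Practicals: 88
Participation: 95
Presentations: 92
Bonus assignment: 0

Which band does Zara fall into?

Practicals (88) ≤ Participation (95), so Participation stays at 95.
Weighted total:
  Weekly reports 97 × 0.17 = 16.49
  Practicals 88 × 0.16 = 14.08
  Participation 95 × 0.11 = 10.45
  Presentations 92 × 0.56 = 51.52
Sum = 92.54
Bonus assignment: 92.54 + 0 = 92.54
92.54 ≥ 92 → Exceeds

Exceeds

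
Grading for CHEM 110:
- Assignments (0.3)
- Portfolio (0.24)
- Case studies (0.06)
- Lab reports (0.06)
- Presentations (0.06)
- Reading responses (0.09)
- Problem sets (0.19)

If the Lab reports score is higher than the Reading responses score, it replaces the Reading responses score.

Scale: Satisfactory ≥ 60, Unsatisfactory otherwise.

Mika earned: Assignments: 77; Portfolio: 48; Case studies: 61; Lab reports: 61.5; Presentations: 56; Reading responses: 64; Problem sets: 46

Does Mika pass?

Lab reports (61.5) ≤ Reading responses (64), so Reading responses stays at 64.
Weighted total:
  Assignments 77 × 0.3 = 23.1
  Portfolio 48 × 0.24 = 11.52
  Case studies 61 × 0.06 = 3.66
  Lab reports 61.5 × 0.06 = 3.69
  Presentations 56 × 0.06 = 3.36
  Reading responses 64 × 0.09 = 5.76
  Problem sets 46 × 0.19 = 8.74
Sum = 59.83
59.83 < 60 → Unsatisfactory

Unsatisfactory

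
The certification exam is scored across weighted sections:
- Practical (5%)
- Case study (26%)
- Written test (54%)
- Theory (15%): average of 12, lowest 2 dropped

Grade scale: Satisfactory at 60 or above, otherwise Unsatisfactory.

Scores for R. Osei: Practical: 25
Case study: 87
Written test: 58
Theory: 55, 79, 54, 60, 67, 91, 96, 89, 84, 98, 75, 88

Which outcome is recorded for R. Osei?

Theory: drop 54, 55 → average of remaining 10 = 827/10 = 82.7
Weighted total:
  Practical 25 × 0.05 = 1.25
  Case study 87 × 0.26 = 22.62
  Written test 58 × 0.54 = 31.32
  Theory 82.7 × 0.15 = 12.405
Sum = 67.595
67.595 ≥ 60 → Satisfactory

Satisfactory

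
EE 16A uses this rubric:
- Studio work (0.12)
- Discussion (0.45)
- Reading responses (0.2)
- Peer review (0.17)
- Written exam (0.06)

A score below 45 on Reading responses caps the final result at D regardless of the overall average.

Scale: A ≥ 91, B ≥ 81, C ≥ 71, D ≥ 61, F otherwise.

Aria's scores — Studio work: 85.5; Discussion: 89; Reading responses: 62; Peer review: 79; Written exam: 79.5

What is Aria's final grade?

Reading responses score 62 ≥ 45: minimum met.
Weighted total:
  Studio work 85.5 × 0.12 = 10.26
  Discussion 89 × 0.45 = 40.05
  Reading responses 62 × 0.2 = 12.4
  Peer review 79 × 0.17 = 13.43
  Written exam 79.5 × 0.06 = 4.77
Sum = 80.91
80.91 is ≥ 71 and < 81 → C

C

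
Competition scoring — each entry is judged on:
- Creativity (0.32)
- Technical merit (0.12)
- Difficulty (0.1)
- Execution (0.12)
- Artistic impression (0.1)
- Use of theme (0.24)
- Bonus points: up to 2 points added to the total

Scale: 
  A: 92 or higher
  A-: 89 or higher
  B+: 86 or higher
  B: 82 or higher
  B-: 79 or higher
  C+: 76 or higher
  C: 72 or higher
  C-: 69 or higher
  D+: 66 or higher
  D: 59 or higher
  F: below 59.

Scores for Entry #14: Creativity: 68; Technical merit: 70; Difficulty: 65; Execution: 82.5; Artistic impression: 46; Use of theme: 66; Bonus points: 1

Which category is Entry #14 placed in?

Weighted total:
  Creativity 68 × 0.32 = 21.76
  Technical merit 70 × 0.12 = 8.4
  Difficulty 65 × 0.1 = 6.5
  Execution 82.5 × 0.12 = 9.9
  Artistic impression 46 × 0.1 = 4.6
  Use of theme 66 × 0.24 = 15.84
Sum = 67
Bonus points: 67 + 1 = 68
68 is ≥ 66 and < 69 → D+

D+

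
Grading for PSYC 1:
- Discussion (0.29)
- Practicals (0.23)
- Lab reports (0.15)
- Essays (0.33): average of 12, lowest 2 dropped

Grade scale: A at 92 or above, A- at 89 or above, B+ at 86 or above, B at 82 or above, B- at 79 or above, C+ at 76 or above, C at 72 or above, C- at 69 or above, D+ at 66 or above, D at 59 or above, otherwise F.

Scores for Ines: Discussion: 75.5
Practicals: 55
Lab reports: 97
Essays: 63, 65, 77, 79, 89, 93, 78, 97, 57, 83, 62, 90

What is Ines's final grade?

C

Essays: drop 57, 62 → average of remaining 10 = 814/10 = 81.4
Weighted total:
  Discussion 75.5 × 0.29 = 21.895
  Practicals 55 × 0.23 = 12.65
  Lab reports 97 × 0.15 = 14.55
  Essays 81.4 × 0.33 = 26.862
Sum = 75.957
75.957 is ≥ 72 and < 76 → C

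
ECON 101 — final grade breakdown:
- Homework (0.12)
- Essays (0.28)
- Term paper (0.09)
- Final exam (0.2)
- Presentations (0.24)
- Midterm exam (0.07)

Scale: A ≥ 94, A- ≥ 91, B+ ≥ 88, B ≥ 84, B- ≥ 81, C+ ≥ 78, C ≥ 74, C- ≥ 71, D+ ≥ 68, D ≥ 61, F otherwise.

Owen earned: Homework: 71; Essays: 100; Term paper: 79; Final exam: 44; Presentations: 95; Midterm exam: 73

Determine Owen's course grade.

C+

Weighted total:
  Homework 71 × 0.12 = 8.52
  Essays 100 × 0.28 = 28
  Term paper 79 × 0.09 = 7.11
  Final exam 44 × 0.2 = 8.8
  Presentations 95 × 0.24 = 22.8
  Midterm exam 73 × 0.07 = 5.11
Sum = 80.34
80.34 is ≥ 78 and < 81 → C+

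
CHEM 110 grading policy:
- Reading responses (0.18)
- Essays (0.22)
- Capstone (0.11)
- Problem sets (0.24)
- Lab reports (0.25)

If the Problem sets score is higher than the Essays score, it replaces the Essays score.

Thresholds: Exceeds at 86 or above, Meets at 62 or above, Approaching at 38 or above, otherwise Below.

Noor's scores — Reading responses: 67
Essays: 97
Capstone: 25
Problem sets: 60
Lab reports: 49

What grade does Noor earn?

Problem sets (60) ≤ Essays (97), so Essays stays at 97.
Weighted total:
  Reading responses 67 × 0.18 = 12.06
  Essays 97 × 0.22 = 21.34
  Capstone 25 × 0.11 = 2.75
  Problem sets 60 × 0.24 = 14.4
  Lab reports 49 × 0.25 = 12.25
Sum = 62.8
62.8 is ≥ 62 and < 86 → Meets

Meets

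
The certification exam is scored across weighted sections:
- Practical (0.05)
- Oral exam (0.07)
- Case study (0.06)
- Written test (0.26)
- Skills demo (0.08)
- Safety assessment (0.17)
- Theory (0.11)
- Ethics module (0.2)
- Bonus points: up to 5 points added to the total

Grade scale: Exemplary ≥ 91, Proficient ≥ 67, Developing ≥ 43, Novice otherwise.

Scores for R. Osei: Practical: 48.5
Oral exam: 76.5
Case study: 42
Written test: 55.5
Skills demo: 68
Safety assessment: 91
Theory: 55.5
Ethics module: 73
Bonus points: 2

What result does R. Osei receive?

Proficient

Weighted total:
  Practical 48.5 × 0.05 = 2.425
  Oral exam 76.5 × 0.07 = 5.355
  Case study 42 × 0.06 = 2.52
  Written test 55.5 × 0.26 = 14.43
  Skills demo 68 × 0.08 = 5.44
  Safety assessment 91 × 0.17 = 15.47
  Theory 55.5 × 0.11 = 6.105
  Ethics module 73 × 0.2 = 14.6
Sum = 66.345
Bonus points: 66.345 + 2 = 68.345
68.345 is ≥ 67 and < 91 → Proficient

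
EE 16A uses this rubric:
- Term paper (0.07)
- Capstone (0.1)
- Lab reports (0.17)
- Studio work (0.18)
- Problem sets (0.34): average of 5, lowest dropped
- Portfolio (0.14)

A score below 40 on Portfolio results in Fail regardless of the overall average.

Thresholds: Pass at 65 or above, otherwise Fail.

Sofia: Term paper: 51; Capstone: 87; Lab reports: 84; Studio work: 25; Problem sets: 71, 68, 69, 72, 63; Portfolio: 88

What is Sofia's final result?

Pass

Problem sets: drop 63 → average of remaining 4 = 280/4 = 70
Portfolio score 88 ≥ 40: minimum met.
Weighted total:
  Term paper 51 × 0.07 = 3.57
  Capstone 87 × 0.1 = 8.7
  Lab reports 84 × 0.17 = 14.28
  Studio work 25 × 0.18 = 4.5
  Problem sets 70 × 0.34 = 23.8
  Portfolio 88 × 0.14 = 12.32
Sum = 67.17
67.17 ≥ 65 → Pass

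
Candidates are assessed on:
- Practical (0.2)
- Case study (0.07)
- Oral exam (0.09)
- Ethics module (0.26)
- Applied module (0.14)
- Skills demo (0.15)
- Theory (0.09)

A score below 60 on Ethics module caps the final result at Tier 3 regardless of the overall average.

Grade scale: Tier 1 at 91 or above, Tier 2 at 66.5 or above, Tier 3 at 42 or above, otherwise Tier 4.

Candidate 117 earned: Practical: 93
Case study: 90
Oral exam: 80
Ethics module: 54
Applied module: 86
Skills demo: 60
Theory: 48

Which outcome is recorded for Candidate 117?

Ethics module score 54 < 60: minimum not met.
Weighted total:
  Practical 93 × 0.2 = 18.6
  Case study 90 × 0.07 = 6.3
  Oral exam 80 × 0.09 = 7.2
  Ethics module 54 × 0.26 = 14.04
  Applied module 86 × 0.14 = 12.04
  Skills demo 60 × 0.15 = 9
  Theory 48 × 0.09 = 4.32
Sum = 71.5
71.5 would be Tier 2; cap at Tier 3 applies → Tier 3.

Tier 3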